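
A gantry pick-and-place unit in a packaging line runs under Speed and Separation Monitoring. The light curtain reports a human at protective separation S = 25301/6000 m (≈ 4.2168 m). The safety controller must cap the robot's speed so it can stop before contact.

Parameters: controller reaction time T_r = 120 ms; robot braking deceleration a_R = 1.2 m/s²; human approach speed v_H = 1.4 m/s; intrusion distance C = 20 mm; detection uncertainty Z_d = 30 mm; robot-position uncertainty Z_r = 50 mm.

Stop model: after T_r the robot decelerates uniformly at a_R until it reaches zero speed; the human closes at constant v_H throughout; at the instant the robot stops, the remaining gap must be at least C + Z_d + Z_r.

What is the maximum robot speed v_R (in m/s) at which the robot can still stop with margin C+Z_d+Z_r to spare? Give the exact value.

collect terms ⇒ (5/12)·v_R² + (193/150)·v_R + (-23693/6000) = 0
  disc = (193/150)² − 4·(5/12)·(-23693/6000) = 82369/10000 ; √disc = 287/100
  v_R = (−(193/150) + 287/100) / (2·(5/12)) = 19/10 m/s
check:
stop time T_s = (19/10)/(6/5) = 1.5833 s
reaction-phase robot travel = 1.9000·0.1200 = 0.2280 m
braking distance = 1.9000²/(2·1.2000) = 1.5042 m
human closes 1.4000·1.7033 = 2.3847 m
margins: 0.0200+0.0300+0.0500 = 0.1000 m
sum ≈ 0.2280+1.5042+2.3847+0.1000 ≈ 4.2168 m = S ✓

v_R_max = 19/10 m/s = 1.9000 m/s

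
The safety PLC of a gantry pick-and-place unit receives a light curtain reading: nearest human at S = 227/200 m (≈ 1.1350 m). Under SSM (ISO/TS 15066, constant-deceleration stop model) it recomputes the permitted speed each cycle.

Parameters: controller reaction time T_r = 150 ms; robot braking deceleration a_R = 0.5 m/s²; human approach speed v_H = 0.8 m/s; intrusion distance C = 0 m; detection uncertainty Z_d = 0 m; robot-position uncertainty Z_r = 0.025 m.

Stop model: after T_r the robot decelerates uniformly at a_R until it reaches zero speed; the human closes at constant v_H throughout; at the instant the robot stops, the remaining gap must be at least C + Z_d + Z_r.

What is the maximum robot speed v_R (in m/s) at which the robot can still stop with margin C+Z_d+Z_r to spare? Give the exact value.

v_R_max = 9/20 m/s = 0.4500 m/s

collect terms ⇒ (1)·v_R² + (7/4)·v_R + (-99/100) = 0
  disc = (7/4)² − 4·(1)·(-99/100) = 2809/400 ; √disc = 53/20
  v_R = (−(7/4) + 53/20) / (2·(1)) = 9/20 m/s
check:
T_s = v_R/a_R = (9/20)/(1/2) = 0.9000 s
robot covers v_R·T_r = 0.4500·0.1500 = 0.0675 m before braking
robot covers 0.4500·0.9000 − ½·0.5000·0.9000² = 0.2025 m while stopping
person approaches 0.8000·(0.1500+0.9000) = 0.8400 m
residual clearance needed = 0.0000+0.0000+0.0250 = 0.0250 m
sum ≈ 0.0675+0.2025+0.8400+0.0250 ≈ 1.1350 m = S ✓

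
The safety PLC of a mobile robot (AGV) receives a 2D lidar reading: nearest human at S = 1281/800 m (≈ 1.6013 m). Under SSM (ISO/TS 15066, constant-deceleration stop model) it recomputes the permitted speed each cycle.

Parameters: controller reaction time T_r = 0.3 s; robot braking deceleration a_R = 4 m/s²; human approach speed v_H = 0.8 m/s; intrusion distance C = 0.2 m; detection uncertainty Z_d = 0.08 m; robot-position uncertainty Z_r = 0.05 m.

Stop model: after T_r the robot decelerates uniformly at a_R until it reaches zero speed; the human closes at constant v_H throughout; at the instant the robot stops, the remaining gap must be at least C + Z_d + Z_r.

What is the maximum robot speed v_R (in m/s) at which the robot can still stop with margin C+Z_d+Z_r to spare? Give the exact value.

v_R_max = 3/2 m/s = 1.5000 m/s

collect terms ⇒ (1/8)·v_R² + (1/2)·v_R + (-33/32) = 0
  disc = (1/2)² − 4·(1/8)·(-33/32) = 49/64 ; √disc = 7/8
  v_R = (−(1/2) + 7/8) / (2·(1/8)) = 3/2 m/s
check:
stop time T_s = (3/2)/4 = 0.3750 s
robot covers v_R·T_r = 1.5000·0.3000 = 0.4500 m before braking
robot under decel: 1.5000²/(2·4.0000) = 0.2812 m
human over T_r+T_s: 0.8000·(0.3000+0.3750) = 0.5400 m
residual clearance needed = 0.2000+0.0800+0.0500 = 0.3300 m
sum ≈ 0.4500+0.2812+0.5400+0.3300 ≈ 1.6013 m = S ✓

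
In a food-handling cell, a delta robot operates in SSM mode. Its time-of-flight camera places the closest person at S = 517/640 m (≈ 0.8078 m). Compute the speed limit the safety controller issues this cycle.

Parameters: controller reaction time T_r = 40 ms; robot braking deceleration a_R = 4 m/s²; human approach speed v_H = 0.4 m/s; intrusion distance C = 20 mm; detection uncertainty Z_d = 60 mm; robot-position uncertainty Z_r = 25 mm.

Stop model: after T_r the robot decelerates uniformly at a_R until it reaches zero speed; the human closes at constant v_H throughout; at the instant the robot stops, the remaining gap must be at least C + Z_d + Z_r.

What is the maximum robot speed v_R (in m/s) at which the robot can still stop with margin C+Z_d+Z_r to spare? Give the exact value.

collect terms ⇒ (1/8)·v_R² + (7/50)·v_R + (-10989/16000) = 0
  disc = (7/50)² − 4·(1/8)·(-10989/16000) = 58081/160000 ; √disc = 241/400
  v_R = (−(7/50) + 241/400) / (2·(1/8)) = 37/20 m/s
check:
T_s = v_R/a_R = (37/20)/4 = 0.4625 s
reaction-phase robot travel = 1.8500·0.0400 = 0.0740 m
braking distance = 1.8500²/(2·4.0000) = 0.4278 m
human closes 0.4000·0.5025 = 0.2010 m
C+Z_d+Z_r = 0.0200+0.0600+0.0250 = 0.1050 m
sum ≈ 0.0740+0.4278+0.2010+0.1050 ≈ 0.8078 m = S ✓

v_R_max = 37/20 m/s = 1.8500 m/s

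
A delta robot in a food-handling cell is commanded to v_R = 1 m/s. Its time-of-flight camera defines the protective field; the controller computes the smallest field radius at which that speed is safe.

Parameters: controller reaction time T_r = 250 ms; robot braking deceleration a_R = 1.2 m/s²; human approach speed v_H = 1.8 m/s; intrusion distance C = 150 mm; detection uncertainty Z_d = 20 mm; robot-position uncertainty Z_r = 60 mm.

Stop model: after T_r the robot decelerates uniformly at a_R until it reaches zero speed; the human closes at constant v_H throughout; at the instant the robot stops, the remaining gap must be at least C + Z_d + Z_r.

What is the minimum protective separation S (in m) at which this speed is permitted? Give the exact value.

stop time T_s = 1/(6/5) = 0.8333 s
robot in T_r: 1.0000·0.2500 = 0.2500 m
robot under decel: 1.0000²/(2·1.2000) = 0.4167 m
person approaches 1.8000·(0.2500+0.8333) = 1.9500 m
C+Z_d+Z_r = 0.1500+0.0200+0.0600 = 0.2300 m
S_min ≈ 0.2500+0.4167+1.9500+0.2300  ⇒  S_min = 427/150 m

S_min = 427/150 m = 2.8467 m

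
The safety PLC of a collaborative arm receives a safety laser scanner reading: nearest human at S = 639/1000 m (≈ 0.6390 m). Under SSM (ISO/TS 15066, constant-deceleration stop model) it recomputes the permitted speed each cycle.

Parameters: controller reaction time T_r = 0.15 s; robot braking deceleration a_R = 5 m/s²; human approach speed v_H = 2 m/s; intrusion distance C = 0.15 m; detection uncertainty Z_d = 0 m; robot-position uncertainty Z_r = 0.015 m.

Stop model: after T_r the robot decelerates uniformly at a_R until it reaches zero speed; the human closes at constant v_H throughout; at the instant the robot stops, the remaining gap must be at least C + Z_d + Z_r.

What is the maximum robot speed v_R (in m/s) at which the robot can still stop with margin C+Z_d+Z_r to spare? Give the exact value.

v_R_max = 3/10 m/s = 0.3000 m/s

at the boundary: (1/10)·v² + (11/20)·v + (-87/500) = 0
  disc = (11/20)² − 4·(1/10)·(-87/500) = 3721/10000 ; √disc = 61/100
  v_R = (−(11/20) + 61/100) / (2·(1/10)) = 3/10 m/s
check:
stop time T_s = (3/10)/5 = 0.0600 s
robot covers v_R·T_r = 0.3000·0.1500 = 0.0450 m before braking
braking distance = 0.3000²/(2·5.0000) = 0.0090 m
person approaches 2.0000·(0.1500+0.0600) = 0.4200 m
margins: 0.1500+0.0000+0.0150 = 0.1650 m
sum ≈ 0.0450+0.0090+0.4200+0.1650 ≈ 0.6390 m = S ✓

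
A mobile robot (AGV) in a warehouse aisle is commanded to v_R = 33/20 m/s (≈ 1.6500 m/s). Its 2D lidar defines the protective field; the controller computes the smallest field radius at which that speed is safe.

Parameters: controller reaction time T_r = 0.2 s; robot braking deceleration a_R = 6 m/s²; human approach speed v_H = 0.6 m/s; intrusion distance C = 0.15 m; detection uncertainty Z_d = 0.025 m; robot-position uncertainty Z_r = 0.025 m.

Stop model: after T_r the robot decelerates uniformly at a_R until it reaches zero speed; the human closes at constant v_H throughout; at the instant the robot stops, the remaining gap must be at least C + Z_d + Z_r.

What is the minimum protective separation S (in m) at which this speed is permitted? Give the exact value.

S_min = 1667/1600 m = 1.0419 m

braking lasts T_s = (33/20)/6 = 0.2750 s
robot in T_r: 1.6500·0.2000 = 0.3300 m
braking distance = 1.6500²/(2·6.0000) = 0.2269 m
person approaches 0.6000·(0.2000+0.2750) = 0.2850 m
margins: 0.1500+0.0250+0.0250 = 0.2000 m
S_min ≈ 0.3300+0.2269+0.2850+0.2000  ⇒  S_min = 1667/1600 m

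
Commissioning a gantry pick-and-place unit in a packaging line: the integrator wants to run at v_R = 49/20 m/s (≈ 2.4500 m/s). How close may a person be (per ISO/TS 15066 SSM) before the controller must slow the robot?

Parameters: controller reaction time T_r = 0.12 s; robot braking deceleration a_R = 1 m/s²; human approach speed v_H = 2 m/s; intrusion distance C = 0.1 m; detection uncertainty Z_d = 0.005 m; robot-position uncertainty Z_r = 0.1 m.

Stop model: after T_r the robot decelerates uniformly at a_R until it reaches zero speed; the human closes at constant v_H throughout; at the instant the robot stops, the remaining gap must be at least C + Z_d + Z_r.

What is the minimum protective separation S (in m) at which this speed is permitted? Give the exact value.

T_s = v_R/a_R = (49/20)/1 = 2.4500 s
robot covers v_R·T_r = 2.4500·0.1200 = 0.2940 m before braking
braking distance = 2.4500²/(2·1.0000) = 3.0013 m
human over T_r+T_s: 2.0000·(0.1200+2.4500) = 5.1400 m
C+Z_d+Z_r = 0.1000+0.0050+0.1000 = 0.2050 m
S_min ≈ 0.2940+3.0013+5.1400+0.2050  ⇒  S_min = 34561/4000 m

S_min = 34561/4000 m = 8.6402 m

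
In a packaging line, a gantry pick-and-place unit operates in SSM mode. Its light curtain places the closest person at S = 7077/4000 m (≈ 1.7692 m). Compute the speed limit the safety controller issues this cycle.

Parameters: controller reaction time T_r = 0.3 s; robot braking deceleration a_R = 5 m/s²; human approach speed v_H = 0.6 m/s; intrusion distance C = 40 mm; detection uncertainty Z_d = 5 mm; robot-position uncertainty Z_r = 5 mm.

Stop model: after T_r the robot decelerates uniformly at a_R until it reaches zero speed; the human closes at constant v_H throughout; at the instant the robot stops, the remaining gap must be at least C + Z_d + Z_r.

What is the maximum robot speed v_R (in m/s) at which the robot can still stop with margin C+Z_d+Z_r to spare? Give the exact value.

v_R_max = 47/20 m/s = 2.3500 m/s

quadratic (1/10)·v² + (21/50)·v + (-6157/4000) = 0
  disc = (21/50)² − 4·(1/10)·(-6157/4000) = 7921/10000 ; √disc = 89/100
  v_R = (−(21/50) + 89/100) / (2·(1/10)) = 47/20 m/s
check:
braking lasts T_s = (47/20)/5 = 0.4700 s
robot covers v_R·T_r = 2.3500·0.3000 = 0.7050 m before braking
robot covers 2.3500·0.4700 − ½·5.0000·0.4700² = 0.5523 m while stopping
person approaches 0.6000·(0.3000+0.4700) = 0.4620 m
margins: 0.0400+0.0050+0.0050 = 0.0500 m
sum ≈ 0.7050+0.5523+0.4620+0.0500 ≈ 1.7692 m = S ✓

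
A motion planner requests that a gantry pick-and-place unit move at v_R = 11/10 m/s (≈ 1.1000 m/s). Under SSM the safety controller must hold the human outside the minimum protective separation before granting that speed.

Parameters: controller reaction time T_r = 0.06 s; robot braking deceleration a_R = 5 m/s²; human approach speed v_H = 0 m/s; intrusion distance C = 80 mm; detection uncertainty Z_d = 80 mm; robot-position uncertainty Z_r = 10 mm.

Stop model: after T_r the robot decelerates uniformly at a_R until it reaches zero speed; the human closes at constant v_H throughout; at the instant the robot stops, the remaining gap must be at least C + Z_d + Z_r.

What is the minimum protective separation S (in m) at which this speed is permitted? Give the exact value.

S_min = 357/1000 m = 0.3570 m

T_s = v_R/a_R = (11/10)/5 = 0.2200 s
robot covers v_R·T_r = 1.1000·0.0600 = 0.0660 m before braking
braking distance = 1.1000²/(2·5.0000) = 0.1210 m
human closes 0.0000·0.2800 = 0.0000 m
margins: 0.0800+0.0800+0.0100 = 0.1700 m
S_min ≈ 0.0660+0.1210+0.0000+0.1700  ⇒  S_min = 357/1000 m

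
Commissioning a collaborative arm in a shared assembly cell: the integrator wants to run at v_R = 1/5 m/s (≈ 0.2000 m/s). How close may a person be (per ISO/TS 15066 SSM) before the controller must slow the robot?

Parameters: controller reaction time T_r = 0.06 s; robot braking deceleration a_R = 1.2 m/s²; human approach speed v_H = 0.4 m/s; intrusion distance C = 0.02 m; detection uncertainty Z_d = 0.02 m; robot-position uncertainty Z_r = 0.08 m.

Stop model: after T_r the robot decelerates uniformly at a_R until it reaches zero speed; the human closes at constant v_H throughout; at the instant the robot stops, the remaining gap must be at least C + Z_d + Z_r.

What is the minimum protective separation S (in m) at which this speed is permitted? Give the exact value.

stop time T_s = (1/5)/(6/5) = 0.1667 s
reaction-phase robot travel = 0.2000·0.0600 = 0.0120 m
braking distance = 0.2000²/(2·1.2000) = 0.0167 m
person approaches 0.4000·(0.0600+0.1667) = 0.0907 m
margins: 0.0200+0.0200+0.0800 = 0.1200 m
S_min ≈ 0.0120+0.0167+0.0907+0.1200  ⇒  S_min = 359/1500 m

S_min = 359/1500 m = 0.2393 m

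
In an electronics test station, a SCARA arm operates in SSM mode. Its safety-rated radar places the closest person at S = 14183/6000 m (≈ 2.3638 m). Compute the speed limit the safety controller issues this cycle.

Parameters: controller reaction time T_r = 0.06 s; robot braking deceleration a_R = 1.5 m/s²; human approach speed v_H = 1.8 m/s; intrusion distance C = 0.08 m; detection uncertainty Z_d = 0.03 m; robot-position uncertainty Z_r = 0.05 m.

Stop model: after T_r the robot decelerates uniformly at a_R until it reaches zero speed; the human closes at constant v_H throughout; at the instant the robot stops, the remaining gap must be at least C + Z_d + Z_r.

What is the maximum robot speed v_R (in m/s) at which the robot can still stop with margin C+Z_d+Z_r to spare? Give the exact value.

v_R_max = 5/4 m/s = 1.2500 m/s

collect terms ⇒ (1/3)·v_R² + (63/50)·v_R + (-503/240) = 0
  disc = (63/50)² − 4·(1/3)·(-503/240) = 24649/5625 ; √disc = 157/75
  v_R = (−(63/50) + 157/75) / (2·(1/3)) = 5/4 m/s
check:
braking lasts T_s = (5/4)/(3/2) = 0.8333 s
robot in T_r: 1.2500·0.0600 = 0.0750 m
robot under decel: 1.2500²/(2·1.5000) = 0.5208 m
human over T_r+T_s: 1.8000·(0.0600+0.8333) = 1.6080 m
C+Z_d+Z_r = 0.0800+0.0300+0.0500 = 0.1600 m
sum ≈ 0.0750+0.5208+1.6080+0.1600 ≈ 2.3638 m = S ✓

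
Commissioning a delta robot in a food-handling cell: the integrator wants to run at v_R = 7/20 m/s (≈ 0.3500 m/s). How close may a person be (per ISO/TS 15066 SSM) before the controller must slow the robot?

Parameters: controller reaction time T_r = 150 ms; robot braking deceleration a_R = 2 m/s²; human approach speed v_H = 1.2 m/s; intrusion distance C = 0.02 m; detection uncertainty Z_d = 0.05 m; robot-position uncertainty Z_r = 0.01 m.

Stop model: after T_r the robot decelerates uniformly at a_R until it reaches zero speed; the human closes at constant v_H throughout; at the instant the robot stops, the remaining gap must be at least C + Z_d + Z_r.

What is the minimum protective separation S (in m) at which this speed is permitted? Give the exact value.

S_min = 177/320 m = 0.5531 m

stop time T_s = (7/20)/2 = 0.1750 s
robot covers v_R·T_r = 0.3500·0.1500 = 0.0525 m before braking
robot under decel: 0.3500²/(2·2.0000) = 0.0306 m
person approaches 1.2000·(0.1500+0.1750) = 0.3900 m
residual clearance needed = 0.0200+0.0500+0.0100 = 0.0800 m
S_min ≈ 0.0525+0.0306+0.3900+0.0800  ⇒  S_min = 177/320 m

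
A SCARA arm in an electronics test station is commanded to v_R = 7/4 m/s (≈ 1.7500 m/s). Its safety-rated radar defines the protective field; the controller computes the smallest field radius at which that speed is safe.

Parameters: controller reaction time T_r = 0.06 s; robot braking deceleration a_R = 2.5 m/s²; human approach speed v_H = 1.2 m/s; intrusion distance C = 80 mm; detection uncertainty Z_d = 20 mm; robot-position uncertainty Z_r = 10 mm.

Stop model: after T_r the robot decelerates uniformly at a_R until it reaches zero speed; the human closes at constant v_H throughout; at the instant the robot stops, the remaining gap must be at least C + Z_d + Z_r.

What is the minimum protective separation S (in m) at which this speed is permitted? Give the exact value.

braking lasts T_s = (7/4)/(5/2) = 0.7000 s
reaction-phase robot travel = 1.7500·0.0600 = 0.1050 m
braking distance = 1.7500²/(2·2.5000) = 0.6125 m
person approaches 1.2000·(0.0600+0.7000) = 0.9120 m
margins: 0.0800+0.0200+0.0100 = 0.1100 m
S_min ≈ 0.1050+0.6125+0.9120+0.1100  ⇒  S_min = 3479/2000 m

S_min = 3479/2000 m = 1.7395 m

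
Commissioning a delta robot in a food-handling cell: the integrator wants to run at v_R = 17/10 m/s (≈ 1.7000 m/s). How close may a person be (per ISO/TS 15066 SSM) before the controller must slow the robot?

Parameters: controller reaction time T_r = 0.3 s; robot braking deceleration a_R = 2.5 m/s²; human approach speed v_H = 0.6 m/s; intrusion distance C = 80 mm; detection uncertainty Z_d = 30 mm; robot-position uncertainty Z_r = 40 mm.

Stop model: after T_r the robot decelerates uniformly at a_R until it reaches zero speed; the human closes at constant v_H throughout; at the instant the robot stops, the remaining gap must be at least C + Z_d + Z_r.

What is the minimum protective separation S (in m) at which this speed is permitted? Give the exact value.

S_min = 913/500 m = 1.8260 m

braking lasts T_s = (17/10)/(5/2) = 0.6800 s
robot in T_r: 1.7000·0.3000 = 0.5100 m
robot covers 1.7000·0.6800 − ½·2.5000·0.6800² = 0.5780 m while stopping
person approaches 0.6000·(0.3000+0.6800) = 0.5880 m
residual clearance needed = 0.0800+0.0300+0.0400 = 0.1500 m
S_min ≈ 0.5100+0.5780+0.5880+0.1500  ⇒  S_min = 913/500 m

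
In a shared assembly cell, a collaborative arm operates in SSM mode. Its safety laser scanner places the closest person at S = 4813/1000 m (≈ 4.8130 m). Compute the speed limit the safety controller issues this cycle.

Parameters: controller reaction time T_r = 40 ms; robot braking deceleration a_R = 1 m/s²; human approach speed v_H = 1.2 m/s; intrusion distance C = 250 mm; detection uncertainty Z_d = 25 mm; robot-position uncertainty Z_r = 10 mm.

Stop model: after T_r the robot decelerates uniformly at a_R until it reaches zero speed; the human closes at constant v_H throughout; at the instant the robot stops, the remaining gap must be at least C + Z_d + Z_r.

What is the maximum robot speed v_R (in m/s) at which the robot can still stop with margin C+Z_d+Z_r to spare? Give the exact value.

quadratic (1/2)·v² + (31/25)·v + (-112/25) = 0
  disc = (31/25)² − 4·(1/2)·(-112/25) = 6561/625 ; √disc = 81/25
  v_R = (−(31/25) + 81/25) / (2·(1/2)) = 2 m/s
check:
stop time T_s = 2/1 = 2.0000 s
robot in T_r: 2.0000·0.0400 = 0.0800 m
robot covers 2.0000·2.0000 − ½·1.0000·2.0000² = 2.0000 m while stopping
person approaches 1.2000·(0.0400+2.0000) = 2.4480 m
C+Z_d+Z_r = 0.2500+0.0250+0.0100 = 0.2850 m
sum ≈ 0.0800+2.0000+2.4480+0.2850 ≈ 4.8130 m = S ✓

v_R_max = 2 m/s = 2.0000 m/s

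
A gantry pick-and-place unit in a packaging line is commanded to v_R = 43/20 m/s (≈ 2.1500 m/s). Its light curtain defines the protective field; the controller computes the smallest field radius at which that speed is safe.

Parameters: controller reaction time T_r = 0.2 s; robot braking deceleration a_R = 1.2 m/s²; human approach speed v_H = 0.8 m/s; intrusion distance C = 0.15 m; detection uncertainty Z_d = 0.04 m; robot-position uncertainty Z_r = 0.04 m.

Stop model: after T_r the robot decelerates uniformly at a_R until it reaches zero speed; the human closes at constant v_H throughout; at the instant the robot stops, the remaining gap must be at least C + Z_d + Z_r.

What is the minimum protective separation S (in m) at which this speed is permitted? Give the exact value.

S_min = 6687/1600 m = 4.1794 m

T_s = v_R/a_R = (43/20)/(6/5) = 1.7917 s
reaction-phase robot travel = 2.1500·0.2000 = 0.4300 m
robot covers 2.1500·1.7917 − ½·1.2000·1.7917² = 1.9260 m while stopping
human closes 0.8000·1.9917 = 1.5933 m
margins: 0.1500+0.0400+0.0400 = 0.2300 m
S_min ≈ 0.4300+1.9260+1.5933+0.2300  ⇒  S_min = 6687/1600 m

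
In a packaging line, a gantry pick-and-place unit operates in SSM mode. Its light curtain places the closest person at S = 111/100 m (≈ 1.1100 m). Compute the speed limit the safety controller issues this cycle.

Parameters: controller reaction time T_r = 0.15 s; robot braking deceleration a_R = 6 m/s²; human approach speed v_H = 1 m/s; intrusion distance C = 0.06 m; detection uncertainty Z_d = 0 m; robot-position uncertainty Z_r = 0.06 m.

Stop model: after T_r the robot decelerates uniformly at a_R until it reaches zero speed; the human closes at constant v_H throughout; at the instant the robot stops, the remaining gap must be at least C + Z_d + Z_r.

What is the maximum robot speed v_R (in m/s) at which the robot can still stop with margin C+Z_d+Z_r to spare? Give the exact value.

collect terms ⇒ (1/12)·v_R² + (19/60)·v_R + (-21/25) = 0
  disc = (19/60)² − 4·(1/12)·(-21/25) = 1369/3600 ; √disc = 37/60
  v_R = (−(19/60) + 37/60) / (2·(1/12)) = 9/5 m/s
check:
stop time T_s = (9/5)/6 = 0.3000 s
robot covers v_R·T_r = 1.8000·0.1500 = 0.2700 m before braking
robot under decel: 1.8000²/(2·6.0000) = 0.2700 m
person approaches 1.0000·(0.1500+0.3000) = 0.4500 m
residual clearance needed = 0.0600+0.0000+0.0600 = 0.1200 m
sum ≈ 0.2700+0.2700+0.4500+0.1200 ≈ 1.1100 m = S ✓

v_R_max = 9/5 m/s = 1.8000 m/s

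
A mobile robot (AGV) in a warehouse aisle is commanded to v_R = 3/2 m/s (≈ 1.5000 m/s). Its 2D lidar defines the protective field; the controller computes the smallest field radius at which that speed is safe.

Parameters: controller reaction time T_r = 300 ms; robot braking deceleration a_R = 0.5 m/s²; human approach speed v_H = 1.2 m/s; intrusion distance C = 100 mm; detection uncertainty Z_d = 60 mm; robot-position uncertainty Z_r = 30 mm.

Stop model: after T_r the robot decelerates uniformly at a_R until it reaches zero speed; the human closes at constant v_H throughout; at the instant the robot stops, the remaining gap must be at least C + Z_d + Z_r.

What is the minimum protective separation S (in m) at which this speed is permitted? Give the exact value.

T_s = v_R/a_R = (3/2)/(1/2) = 3.0000 s
reaction-phase robot travel = 1.5000·0.3000 = 0.4500 m
robot covers 1.5000·3.0000 − ½·0.5000·3.0000² = 2.2500 m while stopping
person approaches 1.2000·(0.3000+3.0000) = 3.9600 m
residual clearance needed = 0.1000+0.0600+0.0300 = 0.1900 m
S_min ≈ 0.4500+2.2500+3.9600+0.1900  ⇒  S_min = 137/20 m

S_min = 137/20 m = 6.8500 m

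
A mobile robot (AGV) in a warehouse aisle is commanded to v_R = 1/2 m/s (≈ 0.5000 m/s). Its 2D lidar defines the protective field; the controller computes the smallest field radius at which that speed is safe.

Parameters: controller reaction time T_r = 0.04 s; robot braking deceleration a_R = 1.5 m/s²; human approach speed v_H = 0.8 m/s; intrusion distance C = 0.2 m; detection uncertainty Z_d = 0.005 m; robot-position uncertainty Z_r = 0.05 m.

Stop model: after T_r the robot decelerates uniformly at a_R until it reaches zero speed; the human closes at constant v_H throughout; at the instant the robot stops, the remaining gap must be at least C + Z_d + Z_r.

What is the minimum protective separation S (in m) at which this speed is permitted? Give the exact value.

stop time T_s = (1/2)/(3/2) = 0.3333 s
robot covers v_R·T_r = 0.5000·0.0400 = 0.0200 m before braking
braking distance = 0.5000²/(2·1.5000) = 0.0833 m
human over T_r+T_s: 0.8000·(0.0400+0.3333) = 0.2987 m
residual clearance needed = 0.2000+0.0050+0.0500 = 0.2550 m
S_min ≈ 0.0200+0.0833+0.2987+0.2550  ⇒  S_min = 657/1000 m

S_min = 657/1000 m = 0.6570 m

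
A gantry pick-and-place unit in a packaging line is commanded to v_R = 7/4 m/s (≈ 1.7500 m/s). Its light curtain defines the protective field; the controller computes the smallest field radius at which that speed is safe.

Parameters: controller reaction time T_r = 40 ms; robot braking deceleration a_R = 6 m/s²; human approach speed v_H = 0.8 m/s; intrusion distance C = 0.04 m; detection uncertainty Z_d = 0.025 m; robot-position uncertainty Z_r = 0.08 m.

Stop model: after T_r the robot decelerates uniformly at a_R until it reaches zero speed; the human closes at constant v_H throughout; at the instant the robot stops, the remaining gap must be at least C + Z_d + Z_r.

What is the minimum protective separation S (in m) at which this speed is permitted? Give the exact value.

S_min = 17653/24000 m = 0.7355 m

T_s = v_R/a_R = (7/4)/6 = 0.2917 s
robot in T_r: 1.7500·0.0400 = 0.0700 m
robot under decel: 1.7500²/(2·6.0000) = 0.2552 m
human over T_r+T_s: 0.8000·(0.0400+0.2917) = 0.2653 m
margins: 0.0400+0.0250+0.0800 = 0.1450 m
S_min ≈ 0.0700+0.2552+0.2653+0.1450  ⇒  S_min = 17653/24000 m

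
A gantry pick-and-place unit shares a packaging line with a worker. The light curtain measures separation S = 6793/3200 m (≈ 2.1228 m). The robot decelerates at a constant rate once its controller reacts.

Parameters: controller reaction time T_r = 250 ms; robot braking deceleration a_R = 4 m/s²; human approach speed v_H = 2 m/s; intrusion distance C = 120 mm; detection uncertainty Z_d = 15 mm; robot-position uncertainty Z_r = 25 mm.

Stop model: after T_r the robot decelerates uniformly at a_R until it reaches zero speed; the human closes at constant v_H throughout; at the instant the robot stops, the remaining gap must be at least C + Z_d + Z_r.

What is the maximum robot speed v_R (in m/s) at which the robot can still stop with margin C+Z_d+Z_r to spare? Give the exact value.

v_R_max = 31/20 m/s = 1.5500 m/s

quadratic (1/8)·v² + (3/4)·v + (-4681/3200) = 0
  disc = (3/4)² − 4·(1/8)·(-4681/3200) = 8281/6400 ; √disc = 91/80
  v_R = (−(3/4) + 91/80) / (2·(1/8)) = 31/20 m/s
check:
stop time T_s = (31/20)/4 = 0.3875 s
reaction-phase robot travel = 1.5500·0.2500 = 0.3875 m
braking distance = 1.5500²/(2·4.0000) = 0.3003 m
human over T_r+T_s: 2.0000·(0.2500+0.3875) = 1.2750 m
C+Z_d+Z_r = 0.1200+0.0150+0.0250 = 0.1600 m
sum ≈ 0.3875+0.3003+1.2750+0.1600 ≈ 2.1228 m = S ✓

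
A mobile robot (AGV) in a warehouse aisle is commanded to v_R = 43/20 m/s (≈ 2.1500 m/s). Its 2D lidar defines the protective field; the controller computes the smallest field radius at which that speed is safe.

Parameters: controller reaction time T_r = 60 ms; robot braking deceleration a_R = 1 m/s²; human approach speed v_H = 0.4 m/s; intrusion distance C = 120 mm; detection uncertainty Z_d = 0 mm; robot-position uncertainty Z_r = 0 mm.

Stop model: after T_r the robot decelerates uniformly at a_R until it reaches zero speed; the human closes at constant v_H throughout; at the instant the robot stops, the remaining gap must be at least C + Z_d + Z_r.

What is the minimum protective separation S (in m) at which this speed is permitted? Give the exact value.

stop time T_s = (43/20)/1 = 2.1500 s
robot covers v_R·T_r = 2.1500·0.0600 = 0.1290 m before braking
robot under decel: 2.1500²/(2·1.0000) = 2.3112 m
human closes 0.4000·2.2100 = 0.8840 m
residual clearance needed = 0.1200+0.0000+0.0000 = 0.1200 m
S_min ≈ 0.1290+2.3112+0.8840+0.1200  ⇒  S_min = 13777/4000 m

S_min = 13777/4000 m = 3.4442 m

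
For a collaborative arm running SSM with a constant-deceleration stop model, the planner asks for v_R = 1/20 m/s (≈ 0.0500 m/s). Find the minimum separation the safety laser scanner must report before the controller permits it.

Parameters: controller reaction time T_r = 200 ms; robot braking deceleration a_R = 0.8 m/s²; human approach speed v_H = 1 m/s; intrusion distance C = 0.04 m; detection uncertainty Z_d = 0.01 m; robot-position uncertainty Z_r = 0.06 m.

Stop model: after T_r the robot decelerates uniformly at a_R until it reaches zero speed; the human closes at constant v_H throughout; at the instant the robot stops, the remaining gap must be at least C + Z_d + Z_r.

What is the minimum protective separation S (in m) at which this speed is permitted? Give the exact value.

T_s = v_R/a_R = (1/20)/(4/5) = 0.0625 s
robot in T_r: 0.0500·0.2000 = 0.0100 m
braking distance = 0.0500²/(2·0.8000) = 0.0016 m
person approaches 1.0000·(0.2000+0.0625) = 0.2625 m
residual clearance needed = 0.0400+0.0100+0.0600 = 0.1100 m
S_min ≈ 0.0100+0.0016+0.2625+0.1100  ⇒  S_min = 1229/3200 m

S_min = 1229/3200 m = 0.3841 m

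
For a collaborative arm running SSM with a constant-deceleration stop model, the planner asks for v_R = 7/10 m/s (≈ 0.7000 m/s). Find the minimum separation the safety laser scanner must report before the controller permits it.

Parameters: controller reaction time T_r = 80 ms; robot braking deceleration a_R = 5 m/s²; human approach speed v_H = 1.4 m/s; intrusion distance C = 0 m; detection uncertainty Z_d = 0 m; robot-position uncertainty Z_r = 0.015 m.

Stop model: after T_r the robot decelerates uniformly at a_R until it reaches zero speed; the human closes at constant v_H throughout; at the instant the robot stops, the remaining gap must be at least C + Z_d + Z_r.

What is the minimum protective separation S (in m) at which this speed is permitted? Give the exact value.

S_min = 107/250 m = 0.4280 m

braking lasts T_s = (7/10)/5 = 0.1400 s
robot covers v_R·T_r = 0.7000·0.0800 = 0.0560 m before braking
braking distance = 0.7000²/(2·5.0000) = 0.0490 m
person approaches 1.4000·(0.0800+0.1400) = 0.3080 m
C+Z_d+Z_r = 0.0000+0.0000+0.0150 = 0.0150 m
S_min ≈ 0.0560+0.0490+0.3080+0.0150  ⇒  S_min = 107/250 m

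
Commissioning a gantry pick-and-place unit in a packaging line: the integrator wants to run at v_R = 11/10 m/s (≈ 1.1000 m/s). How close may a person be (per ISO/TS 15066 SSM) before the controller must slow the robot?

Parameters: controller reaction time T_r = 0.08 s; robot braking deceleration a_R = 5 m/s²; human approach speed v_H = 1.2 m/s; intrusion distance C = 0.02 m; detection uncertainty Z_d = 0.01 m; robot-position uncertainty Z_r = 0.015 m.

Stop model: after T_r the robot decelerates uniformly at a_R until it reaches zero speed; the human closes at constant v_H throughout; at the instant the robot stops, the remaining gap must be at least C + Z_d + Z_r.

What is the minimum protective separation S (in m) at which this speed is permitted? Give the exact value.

S_min = 307/500 m = 0.6140 m

braking lasts T_s = (11/10)/5 = 0.2200 s
reaction-phase robot travel = 1.1000·0.0800 = 0.0880 m
robot covers 1.1000·0.2200 − ½·5.0000·0.2200² = 0.1210 m while stopping
person approaches 1.2000·(0.0800+0.2200) = 0.3600 m
residual clearance needed = 0.0200+0.0100+0.0150 = 0.0450 m
S_min ≈ 0.0880+0.1210+0.3600+0.0450  ⇒  S_min = 307/500 m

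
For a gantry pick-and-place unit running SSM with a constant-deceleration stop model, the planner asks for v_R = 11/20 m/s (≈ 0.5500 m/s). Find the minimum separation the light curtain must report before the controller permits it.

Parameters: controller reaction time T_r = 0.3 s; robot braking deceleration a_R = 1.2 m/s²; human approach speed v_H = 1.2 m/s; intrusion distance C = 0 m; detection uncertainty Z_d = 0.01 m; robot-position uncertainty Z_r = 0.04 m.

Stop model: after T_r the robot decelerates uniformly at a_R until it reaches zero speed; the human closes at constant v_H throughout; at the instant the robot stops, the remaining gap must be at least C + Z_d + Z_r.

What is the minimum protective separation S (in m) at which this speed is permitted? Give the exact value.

T_s = v_R/a_R = (11/20)/(6/5) = 0.4583 s
robot covers v_R·T_r = 0.5500·0.3000 = 0.1650 m before braking
robot under decel: 0.5500²/(2·1.2000) = 0.1260 m
human closes 1.2000·0.7583 = 0.9100 m
margins: 0.0000+0.0100+0.0400 = 0.0500 m
S_min ≈ 0.1650+0.1260+0.9100+0.0500  ⇒  S_min = 1201/960 m

S_min = 1201/960 m = 1.2510 m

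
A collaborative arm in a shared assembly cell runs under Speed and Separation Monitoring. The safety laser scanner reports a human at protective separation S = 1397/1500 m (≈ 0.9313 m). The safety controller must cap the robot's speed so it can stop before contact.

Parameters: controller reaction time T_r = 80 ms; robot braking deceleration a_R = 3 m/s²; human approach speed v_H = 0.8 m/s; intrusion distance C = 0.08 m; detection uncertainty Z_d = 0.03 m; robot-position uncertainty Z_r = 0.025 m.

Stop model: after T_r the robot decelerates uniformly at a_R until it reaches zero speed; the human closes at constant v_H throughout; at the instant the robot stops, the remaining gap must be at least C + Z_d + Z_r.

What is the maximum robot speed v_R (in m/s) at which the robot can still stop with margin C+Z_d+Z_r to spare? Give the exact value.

at the boundary: (1/6)·v² + (26/75)·v + (-2197/3000) = 0
  disc = (26/75)² − 4·(1/6)·(-2197/3000) = 1521/2500 ; √disc = 39/50
  v_R = (−(26/75) + 39/50) / (2·(1/6)) = 13/10 m/s
check:
braking lasts T_s = (13/10)/3 = 0.4333 s
robot in T_r: 1.3000·0.0800 = 0.1040 m
braking distance = 1.3000²/(2·3.0000) = 0.2817 m
human closes 0.8000·0.5133 = 0.4107 m
margins: 0.0800+0.0300+0.0250 = 0.1350 m
sum ≈ 0.1040+0.2817+0.4107+0.1350 ≈ 0.9313 m = S ✓

v_R_max = 13/10 m/s = 1.3000 m/s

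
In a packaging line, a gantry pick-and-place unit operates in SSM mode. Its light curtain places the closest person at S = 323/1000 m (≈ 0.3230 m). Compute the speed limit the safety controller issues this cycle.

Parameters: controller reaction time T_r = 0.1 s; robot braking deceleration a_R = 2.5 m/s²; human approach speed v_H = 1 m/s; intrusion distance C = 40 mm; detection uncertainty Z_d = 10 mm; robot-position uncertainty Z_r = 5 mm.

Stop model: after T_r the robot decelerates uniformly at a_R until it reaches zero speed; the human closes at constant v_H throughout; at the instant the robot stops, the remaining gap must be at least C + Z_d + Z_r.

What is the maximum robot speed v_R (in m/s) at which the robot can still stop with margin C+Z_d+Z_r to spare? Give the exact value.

quadratic (1/5)·v² + (1/2)·v + (-21/125) = 0
  disc = (1/2)² − 4·(1/5)·(-21/125) = 961/2500 ; √disc = 31/50
  v_R = (−(1/2) + 31/50) / (2·(1/5)) = 3/10 m/s
check:
stop time T_s = (3/10)/(5/2) = 0.1200 s
robot covers v_R·T_r = 0.3000·0.1000 = 0.0300 m before braking
robot under decel: 0.3000²/(2·2.5000) = 0.0180 m
human closes 1.0000·0.2200 = 0.2200 m
residual clearance needed = 0.0400+0.0100+0.0050 = 0.0550 m
sum ≈ 0.0300+0.0180+0.2200+0.0550 ≈ 0.3230 m = S ✓

v_R_max = 3/10 m/s = 0.3000 m/s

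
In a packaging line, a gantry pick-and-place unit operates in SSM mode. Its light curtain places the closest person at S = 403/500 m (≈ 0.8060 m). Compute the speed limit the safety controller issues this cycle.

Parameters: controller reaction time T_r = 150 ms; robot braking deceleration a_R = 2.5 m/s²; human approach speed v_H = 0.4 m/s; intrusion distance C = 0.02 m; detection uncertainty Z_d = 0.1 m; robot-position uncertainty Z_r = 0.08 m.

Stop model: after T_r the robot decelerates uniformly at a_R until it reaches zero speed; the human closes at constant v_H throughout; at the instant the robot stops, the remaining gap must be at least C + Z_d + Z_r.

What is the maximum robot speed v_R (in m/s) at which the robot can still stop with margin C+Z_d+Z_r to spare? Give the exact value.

v_R_max = 21/20 m/s = 1.0500 m/s

quadratic (1/5)·v² + (31/100)·v + (-273/500) = 0
  disc = (31/100)² − 4·(1/5)·(-273/500) = 5329/10000 ; √disc = 73/100
  v_R = (−(31/100) + 73/100) / (2·(1/5)) = 21/20 m/s
check:
T_s = v_R/a_R = (21/20)/(5/2) = 0.4200 s
reaction-phase robot travel = 1.0500·0.1500 = 0.1575 m
robot under decel: 1.0500²/(2·2.5000) = 0.2205 m
person approaches 0.4000·(0.1500+0.4200) = 0.2280 m
margins: 0.0200+0.1000+0.0800 = 0.2000 m
sum ≈ 0.1575+0.2205+0.2280+0.2000 ≈ 0.8060 m = S ✓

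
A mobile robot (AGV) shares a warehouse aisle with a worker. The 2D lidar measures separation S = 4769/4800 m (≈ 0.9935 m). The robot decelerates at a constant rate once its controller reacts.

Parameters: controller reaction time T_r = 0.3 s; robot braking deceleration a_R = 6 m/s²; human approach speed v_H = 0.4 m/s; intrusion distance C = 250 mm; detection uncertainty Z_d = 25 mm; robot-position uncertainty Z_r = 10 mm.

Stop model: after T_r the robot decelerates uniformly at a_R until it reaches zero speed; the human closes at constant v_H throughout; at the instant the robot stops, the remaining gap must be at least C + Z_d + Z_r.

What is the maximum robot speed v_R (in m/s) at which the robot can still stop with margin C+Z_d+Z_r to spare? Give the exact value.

collect terms ⇒ (1/12)·v_R² + (11/30)·v_R + (-113/192) = 0
  disc = (11/30)² − 4·(1/12)·(-113/192) = 529/1600 ; √disc = 23/40
  v_R = (−(11/30) + 23/40) / (2·(1/12)) = 5/4 m/s
check:
stop time T_s = (5/4)/6 = 0.2083 s
robot covers v_R·T_r = 1.2500·0.3000 = 0.3750 m before braking
braking distance = 1.2500²/(2·6.0000) = 0.1302 m
human closes 0.4000·0.5083 = 0.2033 m
margins: 0.2500+0.0250+0.0100 = 0.2850 m
sum ≈ 0.3750+0.1302+0.2033+0.2850 ≈ 0.9935 m = S ✓

v_R_max = 5/4 m/s = 1.2500 m/s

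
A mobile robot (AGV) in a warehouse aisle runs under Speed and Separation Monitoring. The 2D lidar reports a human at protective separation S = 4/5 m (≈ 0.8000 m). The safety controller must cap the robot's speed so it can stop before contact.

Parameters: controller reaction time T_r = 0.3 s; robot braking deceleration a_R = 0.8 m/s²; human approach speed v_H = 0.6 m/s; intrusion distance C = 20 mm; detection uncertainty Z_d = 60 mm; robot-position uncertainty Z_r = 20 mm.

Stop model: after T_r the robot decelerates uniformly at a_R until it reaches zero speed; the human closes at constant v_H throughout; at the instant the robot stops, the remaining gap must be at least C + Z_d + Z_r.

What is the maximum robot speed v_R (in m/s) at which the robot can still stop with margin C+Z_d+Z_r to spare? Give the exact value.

v_R_max = 2/5 m/s = 0.4000 m/s

collect terms ⇒ (5/8)·v_R² + (21/20)·v_R + (-13/25) = 0
  disc = (21/20)² − 4·(5/8)·(-13/25) = 961/400 ; √disc = 31/20
  v_R = (−(21/20) + 31/20) / (2·(5/8)) = 2/5 m/s
check:
braking lasts T_s = (2/5)/(4/5) = 0.5000 s
robot in T_r: 0.4000·0.3000 = 0.1200 m
robot covers 0.4000·0.5000 − ½·0.8000·0.5000² = 0.1000 m while stopping
human over T_r+T_s: 0.6000·(0.3000+0.5000) = 0.4800 m
residual clearance needed = 0.0200+0.0600+0.0200 = 0.1000 m
sum ≈ 0.1200+0.1000+0.4800+0.1000 ≈ 0.8000 m = S ✓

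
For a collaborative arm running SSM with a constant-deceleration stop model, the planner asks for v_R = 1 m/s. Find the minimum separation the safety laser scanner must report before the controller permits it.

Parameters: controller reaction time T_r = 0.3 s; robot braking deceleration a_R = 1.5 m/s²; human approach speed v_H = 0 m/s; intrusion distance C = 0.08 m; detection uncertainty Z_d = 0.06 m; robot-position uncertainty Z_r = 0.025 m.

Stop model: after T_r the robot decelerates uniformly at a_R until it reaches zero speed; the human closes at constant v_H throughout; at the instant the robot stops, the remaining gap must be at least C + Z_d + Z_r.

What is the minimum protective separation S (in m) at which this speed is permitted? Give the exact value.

braking lasts T_s = 1/(3/2) = 0.6667 s
robot in T_r: 1.0000·0.3000 = 0.3000 m
robot covers 1.0000·0.6667 − ½·1.5000·0.6667² = 0.3333 m while stopping
person approaches 0.0000·(0.3000+0.6667) = 0.0000 m
margins: 0.0800+0.0600+0.0250 = 0.1650 m
S_min ≈ 0.3000+0.3333+0.0000+0.1650  ⇒  S_min = 479/600 m

S_min = 479/600 m = 0.7983 m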